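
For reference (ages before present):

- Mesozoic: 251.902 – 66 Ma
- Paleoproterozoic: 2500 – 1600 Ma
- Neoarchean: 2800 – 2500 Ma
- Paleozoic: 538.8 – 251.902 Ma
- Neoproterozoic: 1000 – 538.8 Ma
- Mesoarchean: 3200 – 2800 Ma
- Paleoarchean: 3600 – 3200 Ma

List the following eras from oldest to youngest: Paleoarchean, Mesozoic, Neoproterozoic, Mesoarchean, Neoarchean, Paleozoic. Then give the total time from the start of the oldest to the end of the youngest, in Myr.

From the excerpt: Paleoarchean 3600–3200; Mesozoic 251.902–66; Neoproterozoic 1000–538.8; Mesoarchean 3200–2800; Neoarchean 2800–2500; Paleozoic 538.8–251.902 (Ma).
Larger Ma is earlier, so the oldest is Paleoarchean and the youngest is Mesozoic; oldest to youngest: Paleoarchean, Mesoarchean, Neoarchean, Neoproterozoic, Paleozoic, Mesozoic.
Oldest start 3600 minus youngest end 66 gives 3534 Myr overall.

Paleoarchean, Mesoarchean, Neoarchean, Neoproterozoic, Paleozoic, Mesozoic; total span 3534 Myr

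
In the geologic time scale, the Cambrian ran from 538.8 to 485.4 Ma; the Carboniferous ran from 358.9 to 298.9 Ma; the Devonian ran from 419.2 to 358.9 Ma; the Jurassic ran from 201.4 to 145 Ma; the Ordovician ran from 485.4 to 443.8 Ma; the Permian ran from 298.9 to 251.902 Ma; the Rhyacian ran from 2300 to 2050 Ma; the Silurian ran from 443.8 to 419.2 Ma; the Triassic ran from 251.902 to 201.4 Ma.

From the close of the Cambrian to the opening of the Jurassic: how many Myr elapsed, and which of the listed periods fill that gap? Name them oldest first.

The Cambrian closes at 485.4 Ma and the Jurassic opens at 201.4 Ma, so the interval is 485.4 − 201.4 = 284 Myr.
A period fits inside if it starts at or after 485.4 Ma and ends at or before 201.4 Ma; oldest first that gives Ordovician, Silurian, Devonian, Carboniferous, Permian, Triassic.

284 million years; Ordovician, Silurian, Devonian, Carboniferous, Permian, Triassic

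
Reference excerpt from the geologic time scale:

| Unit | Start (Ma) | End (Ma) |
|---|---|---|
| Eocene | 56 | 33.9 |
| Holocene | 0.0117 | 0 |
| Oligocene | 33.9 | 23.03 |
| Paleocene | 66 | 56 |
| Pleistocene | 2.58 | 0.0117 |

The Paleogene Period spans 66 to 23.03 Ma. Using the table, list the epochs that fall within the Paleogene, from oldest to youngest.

Paleocene, Eocene, Oligocene

Epochs with both bounds inside 66–23.03 Ma: Paleocene (66–56), Eocene (56–33.9), Oligocene (33.9–23.03).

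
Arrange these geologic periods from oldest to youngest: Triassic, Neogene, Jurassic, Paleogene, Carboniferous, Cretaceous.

Era membership (oldest first within each) — Paleozoic: Carboniferous; Mesozoic: Triassic, Jurassic, Cretaceous; Cenozoic: Paleogene, Neogene. Paleozoic precedes Mesozoic, which precedes Cenozoic. Concatenating the groups in that era order gives oldest to youngest directly.

Carboniferous, Triassic, Jurassic, Cretaceous, Paleogene, Neogene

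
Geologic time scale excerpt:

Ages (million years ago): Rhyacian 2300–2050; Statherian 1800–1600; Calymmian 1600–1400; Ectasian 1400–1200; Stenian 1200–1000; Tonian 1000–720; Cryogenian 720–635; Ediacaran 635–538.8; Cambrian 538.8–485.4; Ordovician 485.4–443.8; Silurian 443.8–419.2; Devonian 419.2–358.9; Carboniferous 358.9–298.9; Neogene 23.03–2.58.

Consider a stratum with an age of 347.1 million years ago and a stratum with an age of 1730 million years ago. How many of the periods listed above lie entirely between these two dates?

10

1730 Ma sits inside the Statherian (1800–1600) and 347.1 Ma inside the Carboniferous (358.9–298.9); neither of those is wholly between the two dates.
The listed periods lying completely between them are Calymmian, Ectasian, Stenian, Tonian, Cryogenian, Ediacaran, Cambrian, Ordovician, Silurian, Devonian — 10 in all.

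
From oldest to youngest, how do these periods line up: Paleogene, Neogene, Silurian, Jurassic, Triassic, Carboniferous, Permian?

Group by era (each group listed oldest first) — Paleozoic: Silurian, Carboniferous, Permian; Mesozoic: Triassic, Jurassic; Cenozoic: Paleogene, Neogene. The eras run Paleozoic → Mesozoic → Cenozoic. Concatenating the groups in that era order gives oldest to youngest directly.

Silurian, Carboniferous, Permian, Triassic, Jurassic, Paleogene, Neogene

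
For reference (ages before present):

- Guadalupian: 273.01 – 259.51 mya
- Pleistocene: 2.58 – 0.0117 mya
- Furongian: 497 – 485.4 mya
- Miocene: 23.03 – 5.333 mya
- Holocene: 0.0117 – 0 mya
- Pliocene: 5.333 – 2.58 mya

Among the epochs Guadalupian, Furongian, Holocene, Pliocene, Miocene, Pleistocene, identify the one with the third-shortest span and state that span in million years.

Start − end for each: Guadalupian 273.01 − 259.51 = 13.5; Furongian 497 − 485.4 = 11.6; Holocene 0.0117 − 0 = 0.0117; Pliocene 5.333 − 2.58 = 2.753; Miocene 23.03 − 5.333 = 17.697; Pleistocene 2.58 − 0.0117 = 2.5683.
Ranking these from shortest: Holocene < Pleistocene < Pliocene < Furongian < Guadalupian < Miocene.
Position 3 in that ranking is Pliocene, which lasted 2.753 Myr.

Pliocene, 2.753 million years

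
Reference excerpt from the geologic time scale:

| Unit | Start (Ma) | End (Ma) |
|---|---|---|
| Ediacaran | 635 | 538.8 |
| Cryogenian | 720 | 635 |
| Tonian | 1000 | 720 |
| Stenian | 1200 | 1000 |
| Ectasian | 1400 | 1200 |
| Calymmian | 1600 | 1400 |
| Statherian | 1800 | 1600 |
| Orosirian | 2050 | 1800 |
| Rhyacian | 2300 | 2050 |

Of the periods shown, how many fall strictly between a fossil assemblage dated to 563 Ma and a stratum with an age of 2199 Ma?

The older date is 2199 Ma and the younger is 563 Ma.
Periods with start < 2199 and end > 563 Ma: Orosirian (2050–1800), Statherian (1800–1600), Calymmian (1600–1400), Ectasian (1400–1200), Stenian (1200–1000), Tonian (1000–720), Cryogenian (720–635).
That is 7 complete periods.

7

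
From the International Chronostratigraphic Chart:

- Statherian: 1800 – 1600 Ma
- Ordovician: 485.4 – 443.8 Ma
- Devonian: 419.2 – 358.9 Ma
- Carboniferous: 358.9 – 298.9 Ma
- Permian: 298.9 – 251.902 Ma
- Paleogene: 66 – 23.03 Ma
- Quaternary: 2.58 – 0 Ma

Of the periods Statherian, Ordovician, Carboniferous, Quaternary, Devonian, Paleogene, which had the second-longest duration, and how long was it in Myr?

Start − end for each: Statherian 1800 − 1600 = 200; Ordovician 485.4 − 443.8 = 41.6; Carboniferous 358.9 − 298.9 = 60; Quaternary 2.58 − 0 = 2.58; Devonian 419.2 − 358.9 = 60.3; Paleogene 66 − 23.03 = 42.97.
Ranking these from longest: Statherian > Devonian > Carboniferous > Paleogene > Ordovician > Quaternary.
Position 2 in that ranking is Devonian, which lasted 60.3 Myr.

Devonian, 60.3 million years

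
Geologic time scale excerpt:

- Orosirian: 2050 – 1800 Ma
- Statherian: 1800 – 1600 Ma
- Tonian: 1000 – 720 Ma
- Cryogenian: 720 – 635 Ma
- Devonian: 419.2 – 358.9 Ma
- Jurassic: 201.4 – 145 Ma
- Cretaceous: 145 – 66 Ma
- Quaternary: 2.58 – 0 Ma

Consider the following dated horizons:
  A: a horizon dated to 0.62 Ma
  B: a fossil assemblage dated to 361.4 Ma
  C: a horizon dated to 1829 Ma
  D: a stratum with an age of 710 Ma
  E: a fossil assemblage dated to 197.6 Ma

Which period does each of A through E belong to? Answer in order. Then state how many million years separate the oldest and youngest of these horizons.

A — Quaternary; B — Devonian; C — Orosirian; D — Cryogenian; E — Jurassic; span 1828.38 million years

Match each age against the start–end ranges in the excerpt: A = 0.62 Ma → Quaternary (2.58–0); B = 361.4 Ma → Devonian (419.2–358.9); C = 1829 Ma → Orosirian (2050–1800); D = 710 Ma → Cryogenian (720–635); E = 197.6 Ma → Jurassic (201.4–145).
The largest age is 1829 Ma and the smallest is 0.62 Ma; their difference is 1828.38 Myr.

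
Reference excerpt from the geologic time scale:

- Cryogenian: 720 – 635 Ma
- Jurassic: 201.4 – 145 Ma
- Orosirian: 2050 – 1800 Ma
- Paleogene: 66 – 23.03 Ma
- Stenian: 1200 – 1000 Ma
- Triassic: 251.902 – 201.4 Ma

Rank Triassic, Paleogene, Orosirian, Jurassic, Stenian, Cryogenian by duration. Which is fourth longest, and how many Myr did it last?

Jurassic, 56.4 million years

Start − end for each: Triassic 251.902 − 201.4 = 50.502; Paleogene 66 − 23.03 = 42.97; Orosirian 2050 − 1800 = 250; Jurassic 201.4 − 145 = 56.4; Stenian 1200 − 1000 = 200; Cryogenian 720 − 635 = 85.
Ranking these from longest: Orosirian > Stenian > Cryogenian > Jurassic > Triassic > Paleogene.
Position 4 in that ranking is Jurassic, which lasted 56.4 Myr.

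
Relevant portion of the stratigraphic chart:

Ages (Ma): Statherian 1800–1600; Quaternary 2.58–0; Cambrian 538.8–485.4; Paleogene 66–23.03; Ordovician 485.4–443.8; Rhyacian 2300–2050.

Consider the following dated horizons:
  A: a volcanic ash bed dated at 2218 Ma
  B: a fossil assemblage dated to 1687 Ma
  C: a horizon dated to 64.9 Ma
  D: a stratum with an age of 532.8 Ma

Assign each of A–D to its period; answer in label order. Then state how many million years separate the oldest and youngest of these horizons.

A: 2218 Ma lies in 2300–2050 Ma, so Rhyacian.
B: 1687 Ma lies in 1800–1600 Ma, so Statherian.
C: 64.9 Ma lies in 66–23.03 Ma, so Paleogene.
D: 532.8 Ma lies in 538.8–485.4 Ma, so Cambrian.
Oldest = 2218 Ma, youngest = 64.9 Ma → span 2153.1 Myr.

A — Rhyacian; B — Statherian; C — Paleogene; D — Cambrian; span 2153.1 million years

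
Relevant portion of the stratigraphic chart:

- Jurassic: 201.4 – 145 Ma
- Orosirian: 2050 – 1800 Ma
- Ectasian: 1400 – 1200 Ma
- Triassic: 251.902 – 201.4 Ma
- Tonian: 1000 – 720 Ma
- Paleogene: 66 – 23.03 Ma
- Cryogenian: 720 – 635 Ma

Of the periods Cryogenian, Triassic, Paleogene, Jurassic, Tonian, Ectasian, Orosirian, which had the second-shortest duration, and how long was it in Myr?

Triassic, 50.502 million years

Start − end for each: Cryogenian 720 − 635 = 85; Triassic 251.902 − 201.4 = 50.502; Paleogene 66 − 23.03 = 42.97; Jurassic 201.4 − 145 = 56.4; Tonian 1000 − 720 = 280; Ectasian 1400 − 1200 = 200; Orosirian 2050 − 1800 = 250.
Ranking these from shortest: Paleogene < Triassic < Jurassic < Cryogenian < Ectasian < Orosirian < Tonian.
Position 2 in that ranking is Triassic, which lasted 50.502 Myr.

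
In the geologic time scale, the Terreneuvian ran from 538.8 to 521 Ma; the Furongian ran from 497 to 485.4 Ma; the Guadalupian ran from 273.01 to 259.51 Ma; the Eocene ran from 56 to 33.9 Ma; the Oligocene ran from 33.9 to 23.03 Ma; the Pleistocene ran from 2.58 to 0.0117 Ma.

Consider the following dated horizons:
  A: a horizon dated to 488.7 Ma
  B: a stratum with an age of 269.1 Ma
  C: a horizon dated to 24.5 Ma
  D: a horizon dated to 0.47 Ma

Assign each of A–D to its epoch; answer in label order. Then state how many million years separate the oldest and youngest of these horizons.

Match each age against the start–end ranges in the excerpt: A = 488.7 Ma → Furongian (497–485.4); B = 269.1 Ma → Guadalupian (273.01–259.51); C = 24.5 Ma → Oligocene (33.9–23.03); D = 0.47 Ma → Pleistocene (2.58–0.0117).
The largest age is 488.7 Ma and the smallest is 0.47 Ma; their difference is 488.23 Myr.

A — Furongian; B — Guadalupian; C — Oligocene; D — Pleistocene; span 488.23 million years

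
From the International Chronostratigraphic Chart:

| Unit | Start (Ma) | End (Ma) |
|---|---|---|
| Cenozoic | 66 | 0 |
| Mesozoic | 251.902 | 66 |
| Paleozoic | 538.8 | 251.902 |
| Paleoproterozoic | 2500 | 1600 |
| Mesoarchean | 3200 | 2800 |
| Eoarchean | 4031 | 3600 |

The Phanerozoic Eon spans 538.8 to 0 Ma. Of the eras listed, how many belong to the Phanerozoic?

3

Eras inside 538.8–0 Ma: Paleozoic, Mesozoic, Cenozoic — 3 in total.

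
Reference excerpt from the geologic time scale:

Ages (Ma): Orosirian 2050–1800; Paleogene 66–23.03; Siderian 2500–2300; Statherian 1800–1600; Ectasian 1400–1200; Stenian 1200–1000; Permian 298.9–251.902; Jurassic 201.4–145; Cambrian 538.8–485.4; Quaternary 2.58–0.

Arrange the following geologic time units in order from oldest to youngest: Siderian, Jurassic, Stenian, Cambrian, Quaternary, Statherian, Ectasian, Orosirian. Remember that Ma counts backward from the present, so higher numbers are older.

Siderian, Orosirian, Statherian, Ectasian, Stenian, Cambrian, Jurassic, Quaternary

The oldest of these is Siderian (starts 2500 Ma) and the youngest is Quaternary (ends 0 Ma).
In between, by decreasing start age: Orosirian (2050), Statherian (1800), Ectasian (1400), Stenian (1200), Cambrian (538.8), Jurassic (201.4).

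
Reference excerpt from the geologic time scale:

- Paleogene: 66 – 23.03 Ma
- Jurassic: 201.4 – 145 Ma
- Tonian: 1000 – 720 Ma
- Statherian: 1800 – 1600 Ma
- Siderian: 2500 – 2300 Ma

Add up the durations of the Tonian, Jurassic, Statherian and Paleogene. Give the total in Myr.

579.37 million years

Each duration: Tonian = 280; Jurassic = 56.4; Statherian = 200; Paleogene = 42.97.
Sum: 280 + 56.4 + 200 + 42.97 = 579.37 Myr.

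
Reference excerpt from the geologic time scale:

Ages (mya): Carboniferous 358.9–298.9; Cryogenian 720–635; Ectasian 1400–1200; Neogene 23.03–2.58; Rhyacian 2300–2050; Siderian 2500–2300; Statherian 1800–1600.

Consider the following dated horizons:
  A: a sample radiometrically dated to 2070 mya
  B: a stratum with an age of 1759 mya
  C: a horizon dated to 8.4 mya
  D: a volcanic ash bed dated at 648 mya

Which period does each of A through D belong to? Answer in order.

A — Rhyacian; B — Statherian; C — Neogene; D — Cryogenian

Match each age against the start–end ranges in the excerpt: A = 2070 Ma → Rhyacian (2300–2050); B = 1759 Ma → Statherian (1800–1600); C = 8.4 Ma → Neogene (23.03–2.58); D = 648 Ma → Cryogenian (720–635).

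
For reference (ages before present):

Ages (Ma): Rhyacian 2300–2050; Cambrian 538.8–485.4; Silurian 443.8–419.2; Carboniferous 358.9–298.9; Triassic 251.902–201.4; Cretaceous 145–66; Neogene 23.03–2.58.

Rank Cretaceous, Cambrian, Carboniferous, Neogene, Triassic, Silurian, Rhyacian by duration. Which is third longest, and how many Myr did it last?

Start − end for each: Cretaceous 145 − 66 = 79; Cambrian 538.8 − 485.4 = 53.4; Carboniferous 358.9 − 298.9 = 60; Neogene 23.03 − 2.58 = 20.45; Triassic 251.902 − 201.4 = 50.502; Silurian 443.8 − 419.2 = 24.6; Rhyacian 2300 − 2050 = 250.
Ranking these from longest: Rhyacian > Cretaceous > Carboniferous > Cambrian > Triassic > Silurian > Neogene.
Position 3 in that ranking is Carboniferous, which lasted 60 Myr.

Carboniferous, 60 million years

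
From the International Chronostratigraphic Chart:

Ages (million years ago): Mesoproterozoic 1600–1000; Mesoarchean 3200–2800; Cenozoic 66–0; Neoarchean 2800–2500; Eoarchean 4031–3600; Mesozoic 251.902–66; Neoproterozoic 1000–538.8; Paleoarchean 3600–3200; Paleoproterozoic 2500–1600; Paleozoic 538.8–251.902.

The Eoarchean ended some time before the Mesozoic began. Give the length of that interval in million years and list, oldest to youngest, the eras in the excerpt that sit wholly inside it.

3348.098 million years; Paleoarchean, Mesoarchean, Neoarchean, Paleoproterozoic, Mesoproterozoic, Neoproterozoic, Paleozoic

The Eoarchean closes at 3600 Ma and the Mesozoic opens at 251.902 Ma, so the interval is 3600 − 251.902 = 3348.098 Myr.
An era fits inside if it starts at or after 3600 Ma and ends at or before 251.902 Ma; oldest first that gives Paleoarchean, Mesoarchean, Neoarchean, Paleoproterozoic, Mesoproterozoic, Neoproterozoic, Paleozoic.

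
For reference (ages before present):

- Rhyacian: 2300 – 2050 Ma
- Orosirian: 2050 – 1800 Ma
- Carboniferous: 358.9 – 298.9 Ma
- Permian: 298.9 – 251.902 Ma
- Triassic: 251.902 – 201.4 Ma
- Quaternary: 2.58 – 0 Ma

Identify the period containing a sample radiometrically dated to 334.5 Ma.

Carboniferous

334.5 Ma lies between 358.9 and 298.9 Ma, so it falls in the Carboniferous.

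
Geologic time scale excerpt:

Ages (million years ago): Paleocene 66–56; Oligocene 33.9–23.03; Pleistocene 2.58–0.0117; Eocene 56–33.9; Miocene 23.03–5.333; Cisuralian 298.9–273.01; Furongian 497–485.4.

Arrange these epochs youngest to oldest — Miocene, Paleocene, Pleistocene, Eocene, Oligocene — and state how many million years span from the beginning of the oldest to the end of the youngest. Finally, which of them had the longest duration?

Pleistocene → Miocene → Oligocene → Eocene → Paleocene; total span 65.9883 Myr; longest is Eocene

Start ages (Ma): Paleocene 66, Eocene 56, Oligocene 33.9, Miocene 23.03, Pleistocene 2.58.
Ordered youngest to oldest: Pleistocene, Miocene, Oligocene, Eocene, Paleocene.
Span = 66 − 0.0117 = 65.9883 Myr.
Durations: Eocene 22.1, Paleocene 10, Oligocene 10.87, Miocene 17.697, Pleistocene 2.5683 → longest is Eocene (22.1 Myr).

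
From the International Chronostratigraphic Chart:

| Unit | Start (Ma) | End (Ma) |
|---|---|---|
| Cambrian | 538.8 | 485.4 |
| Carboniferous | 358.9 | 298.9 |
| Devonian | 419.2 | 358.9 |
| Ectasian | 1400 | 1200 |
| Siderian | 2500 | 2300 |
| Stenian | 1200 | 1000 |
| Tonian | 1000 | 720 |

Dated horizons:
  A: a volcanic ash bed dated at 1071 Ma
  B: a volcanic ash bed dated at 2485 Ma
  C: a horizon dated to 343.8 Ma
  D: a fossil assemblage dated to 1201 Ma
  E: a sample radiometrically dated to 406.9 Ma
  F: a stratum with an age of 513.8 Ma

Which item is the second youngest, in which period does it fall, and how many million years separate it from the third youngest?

Smaller Ma means younger, so youngest first: C 343.8 < E 406.9 < F 513.8 < A 1071 < D 1201 < B 2485.
Counting 2 along gives E (406.9 Ma); the excerpt puts that inside the Devonian, 419.2–358.9 Ma.
Next in line is F (513.8 Ma), and 513.8 − 406.9 = 106.9 Myr.

E, in the Devonian; 106.9 million years to F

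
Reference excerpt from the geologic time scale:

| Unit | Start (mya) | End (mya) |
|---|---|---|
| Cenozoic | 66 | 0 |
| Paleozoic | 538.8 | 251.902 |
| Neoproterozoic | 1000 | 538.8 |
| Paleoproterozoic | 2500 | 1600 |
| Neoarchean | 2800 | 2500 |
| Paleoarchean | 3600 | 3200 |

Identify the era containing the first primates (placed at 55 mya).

Cenozoic

55 Ma lies between 66 and 0 Ma, so it falls in the Cenozoic.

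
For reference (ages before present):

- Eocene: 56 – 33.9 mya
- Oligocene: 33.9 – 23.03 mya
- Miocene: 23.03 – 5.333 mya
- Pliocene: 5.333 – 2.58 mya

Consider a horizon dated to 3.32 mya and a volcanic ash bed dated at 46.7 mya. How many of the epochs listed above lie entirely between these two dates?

2

The older date is 46.7 Ma and the younger is 3.32 Ma.
Epochs with start < 46.7 and end > 3.32 Ma: Oligocene (33.9–23.03), Miocene (23.03–5.333).
That is 2 complete epochs.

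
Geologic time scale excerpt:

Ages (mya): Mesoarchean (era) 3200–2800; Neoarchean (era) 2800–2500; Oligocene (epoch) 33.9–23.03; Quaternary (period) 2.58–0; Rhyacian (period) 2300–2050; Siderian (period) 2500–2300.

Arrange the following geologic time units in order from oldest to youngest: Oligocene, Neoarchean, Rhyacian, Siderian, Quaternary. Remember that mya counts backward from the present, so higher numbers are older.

Read off each span (Ma): Oligocene 33.9–23.03; Neoarchean 2800–2500; Rhyacian 2300–2050; Siderian 2500–2300; Quaternary 2.58–0.
Larger Ma is older, so oldest→youngest is Neoarchean, Siderian, Rhyacian, Oligocene, Quaternary.

Neoarchean → Siderian → Rhyacian → Oligocene → Quaternary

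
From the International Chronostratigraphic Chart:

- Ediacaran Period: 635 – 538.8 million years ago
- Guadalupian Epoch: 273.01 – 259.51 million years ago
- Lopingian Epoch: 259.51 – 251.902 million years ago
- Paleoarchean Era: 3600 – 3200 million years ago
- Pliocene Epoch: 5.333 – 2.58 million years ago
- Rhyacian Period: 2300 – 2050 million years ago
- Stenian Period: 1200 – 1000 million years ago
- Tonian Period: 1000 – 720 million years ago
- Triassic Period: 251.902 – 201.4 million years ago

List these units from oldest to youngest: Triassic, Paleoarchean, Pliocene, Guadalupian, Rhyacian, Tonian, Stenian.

Paleoarchean → Rhyacian → Stenian → Tonian → Guadalupian → Triassic → Pliocene

Read off each span (Ma): Triassic 251.902–201.4; Paleoarchean 3600–3200; Pliocene 5.333–2.58; Guadalupian 273.01–259.51; Rhyacian 2300–2050; Tonian 1000–720; Stenian 1200–1000.
Larger Ma is older, so oldest→youngest is Paleoarchean, Rhyacian, Stenian, Tonian, Guadalupian, Triassic, Pliocene.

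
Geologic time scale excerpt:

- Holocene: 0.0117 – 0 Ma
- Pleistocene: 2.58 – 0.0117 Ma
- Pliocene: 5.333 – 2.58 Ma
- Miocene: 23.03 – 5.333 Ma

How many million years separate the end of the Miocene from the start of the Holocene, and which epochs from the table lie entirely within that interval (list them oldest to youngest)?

End of Miocene = 5.333 Ma; start of Holocene = 0.0117 Ma.
Gap = 5.333 − 0.0117 = 5.3213 Myr.
Epochs wholly inside 5.333–0.0117 Ma: Pliocene (5.333–2.58), Pleistocene (2.58–0.0117).

5.3213 million years; Pliocene, Pleistocene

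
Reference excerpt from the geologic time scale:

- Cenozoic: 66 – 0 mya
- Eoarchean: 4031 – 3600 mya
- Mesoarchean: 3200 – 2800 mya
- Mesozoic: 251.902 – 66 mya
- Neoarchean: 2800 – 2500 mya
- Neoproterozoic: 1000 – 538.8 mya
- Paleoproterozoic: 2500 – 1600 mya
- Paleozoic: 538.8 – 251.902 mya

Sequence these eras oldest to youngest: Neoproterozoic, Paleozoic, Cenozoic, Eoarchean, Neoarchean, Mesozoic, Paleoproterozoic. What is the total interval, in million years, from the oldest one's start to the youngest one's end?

Eoarchean, Neoarchean, Paleoproterozoic, Neoproterozoic, Paleozoic, Mesozoic, Cenozoic; total span 4031 Myr

From the excerpt: Neoproterozoic 1000–538.8; Paleozoic 538.8–251.902; Cenozoic 66–0; Eoarchean 4031–3600; Neoarchean 2800–2500; Mesozoic 251.902–66; Paleoproterozoic 2500–1600 (Ma).
Larger Ma is earlier, so the oldest is Eoarchean and the youngest is Cenozoic; oldest to youngest: Eoarchean, Neoarchean, Paleoproterozoic, Neoproterozoic, Paleozoic, Mesozoic, Cenozoic.
Oldest start 4031 minus youngest end 0 gives 4031 Myr overall.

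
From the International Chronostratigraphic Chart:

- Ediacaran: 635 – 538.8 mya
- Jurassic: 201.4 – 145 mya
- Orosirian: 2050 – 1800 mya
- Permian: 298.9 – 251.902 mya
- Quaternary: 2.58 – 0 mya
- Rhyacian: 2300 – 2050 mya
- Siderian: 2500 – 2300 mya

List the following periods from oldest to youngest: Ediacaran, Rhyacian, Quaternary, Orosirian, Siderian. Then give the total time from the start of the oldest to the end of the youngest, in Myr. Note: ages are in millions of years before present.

Siderian → Rhyacian → Orosirian → Ediacaran → Quaternary; total span 2500 Myr

Start ages (Ma): Siderian 2500, Rhyacian 2300, Orosirian 2050, Ediacaran 635, Quaternary 2.58.
Ordered oldest to youngest: Siderian, Rhyacian, Orosirian, Ediacaran, Quaternary.
Span = 2500 − 0 = 2500 Myr.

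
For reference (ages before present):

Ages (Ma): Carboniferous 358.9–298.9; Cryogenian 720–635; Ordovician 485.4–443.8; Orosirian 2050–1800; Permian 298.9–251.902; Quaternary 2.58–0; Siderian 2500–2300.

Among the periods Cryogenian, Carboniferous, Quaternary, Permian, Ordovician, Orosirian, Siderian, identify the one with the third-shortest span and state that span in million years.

Permian, 46.998 million years

Start − end for each: Cryogenian 720 − 635 = 85; Carboniferous 358.9 − 298.9 = 60; Quaternary 2.58 − 0 = 2.58; Permian 298.9 − 251.902 = 46.998; Ordovician 485.4 − 443.8 = 41.6; Orosirian 2050 − 1800 = 250; Siderian 2500 − 2300 = 200.
Ranking these from shortest: Quaternary < Ordovician < Permian < Carboniferous < Cryogenian < Siderian < Orosirian.
Position 3 in that ranking is Permian, which lasted 46.998 Myr.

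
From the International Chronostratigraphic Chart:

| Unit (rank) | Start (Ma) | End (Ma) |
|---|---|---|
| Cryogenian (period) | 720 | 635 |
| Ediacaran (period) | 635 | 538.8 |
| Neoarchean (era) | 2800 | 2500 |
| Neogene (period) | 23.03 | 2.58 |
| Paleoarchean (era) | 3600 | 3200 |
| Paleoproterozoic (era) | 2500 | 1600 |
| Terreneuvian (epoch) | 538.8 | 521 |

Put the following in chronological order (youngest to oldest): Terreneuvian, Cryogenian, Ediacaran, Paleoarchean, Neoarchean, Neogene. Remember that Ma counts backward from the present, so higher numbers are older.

Neogene, then Terreneuvian, then Ediacaran, then Cryogenian, then Neoarchean, then Paleoarchean

Sorting by start age (ascending Ma, since larger Ma = older): Neogene start 23.03, Terreneuvian start 538.8, Ediacaran start 635, Cryogenian start 720, Neoarchean start 2800, Paleoarchean start 3600.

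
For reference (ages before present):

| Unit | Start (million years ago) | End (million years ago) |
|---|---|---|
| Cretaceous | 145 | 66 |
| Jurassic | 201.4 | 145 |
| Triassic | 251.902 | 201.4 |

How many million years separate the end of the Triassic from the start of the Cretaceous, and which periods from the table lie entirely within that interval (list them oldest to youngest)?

End of Triassic = 201.4 Ma; start of Cretaceous = 145 Ma.
Gap = 201.4 − 145 = 56.4 Myr.
Periods wholly inside 201.4–145 Ma: Jurassic (201.4–145).

56.4 million years; Jurassic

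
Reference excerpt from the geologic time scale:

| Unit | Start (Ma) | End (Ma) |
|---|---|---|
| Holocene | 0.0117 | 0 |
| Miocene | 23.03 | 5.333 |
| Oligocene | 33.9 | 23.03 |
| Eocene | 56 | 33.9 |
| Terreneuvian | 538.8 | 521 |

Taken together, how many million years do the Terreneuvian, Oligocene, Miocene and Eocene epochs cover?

Duration is start − end for each: (538.8 − 521) + (33.9 − 23.03) + (23.03 − 5.333) + (56 − 33.9).
That is 17.8 + 10.87 + 17.697 + 22.1, which totals 68.467 million years.

68.467 million years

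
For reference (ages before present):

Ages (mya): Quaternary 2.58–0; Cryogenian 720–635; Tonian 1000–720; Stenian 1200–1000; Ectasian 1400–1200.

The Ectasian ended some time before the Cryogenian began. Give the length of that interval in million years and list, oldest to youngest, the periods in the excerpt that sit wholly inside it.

The Ectasian closes at 1200 Ma and the Cryogenian opens at 720 Ma, so the interval is 1200 − 720 = 480 Myr.
A period fits inside if it starts at or after 1200 Ma and ends at or before 720 Ma; oldest first that gives Stenian, Tonian.

480 million years; Stenian, Tonian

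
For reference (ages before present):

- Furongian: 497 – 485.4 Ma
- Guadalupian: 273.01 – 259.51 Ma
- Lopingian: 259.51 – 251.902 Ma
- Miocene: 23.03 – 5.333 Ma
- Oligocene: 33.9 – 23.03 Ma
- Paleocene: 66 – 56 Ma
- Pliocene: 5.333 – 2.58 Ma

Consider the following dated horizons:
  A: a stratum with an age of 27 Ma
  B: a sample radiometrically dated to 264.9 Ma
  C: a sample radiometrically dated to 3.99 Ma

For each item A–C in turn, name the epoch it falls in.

A — Oligocene; B — Guadalupian; C — Pliocene

Match each age against the start–end ranges in the excerpt: A = 27 Ma → Oligocene (33.9–23.03); B = 264.9 Ma → Guadalupian (273.01–259.51); C = 3.99 Ma → Pliocene (5.333–2.58).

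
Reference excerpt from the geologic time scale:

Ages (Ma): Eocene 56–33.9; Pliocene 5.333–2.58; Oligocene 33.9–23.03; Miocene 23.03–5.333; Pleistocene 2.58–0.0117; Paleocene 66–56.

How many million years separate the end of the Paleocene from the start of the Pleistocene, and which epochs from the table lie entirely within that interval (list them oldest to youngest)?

The Paleocene closes at 56 Ma and the Pleistocene opens at 2.58 Ma, so the interval is 56 − 2.58 = 53.42 Myr.
An epoch fits inside if it starts at or after 56 Ma and ends at or before 2.58 Ma; oldest first that gives Eocene, Oligocene, Miocene, Pliocene.

53.42 million years; Eocene, Oligocene, Miocene, Pliocene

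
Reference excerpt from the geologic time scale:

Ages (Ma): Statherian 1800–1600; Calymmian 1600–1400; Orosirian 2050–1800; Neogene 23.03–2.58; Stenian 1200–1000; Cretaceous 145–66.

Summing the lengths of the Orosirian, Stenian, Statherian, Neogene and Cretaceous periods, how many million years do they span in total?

749.45 million years

Each duration: Orosirian = 250; Stenian = 200; Statherian = 200; Neogene = 20.45; Cretaceous = 79.
Sum: 250 + 200 + 200 + 20.45 + 79 = 749.45 Myr.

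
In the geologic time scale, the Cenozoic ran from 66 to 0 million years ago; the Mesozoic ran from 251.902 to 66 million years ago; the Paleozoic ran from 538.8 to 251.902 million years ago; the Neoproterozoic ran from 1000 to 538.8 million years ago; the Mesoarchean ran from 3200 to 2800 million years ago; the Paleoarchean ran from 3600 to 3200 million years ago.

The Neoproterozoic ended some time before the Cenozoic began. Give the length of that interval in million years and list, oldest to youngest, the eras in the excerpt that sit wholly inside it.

End of Neoproterozoic = 538.8 Ma; start of Cenozoic = 66 Ma.
Gap = 538.8 − 66 = 472.8 Myr.
Eras wholly inside 538.8–66 Ma: Paleozoic (538.8–251.902), Mesozoic (251.902–66).

472.8 million years; Paleozoic, Mesozoic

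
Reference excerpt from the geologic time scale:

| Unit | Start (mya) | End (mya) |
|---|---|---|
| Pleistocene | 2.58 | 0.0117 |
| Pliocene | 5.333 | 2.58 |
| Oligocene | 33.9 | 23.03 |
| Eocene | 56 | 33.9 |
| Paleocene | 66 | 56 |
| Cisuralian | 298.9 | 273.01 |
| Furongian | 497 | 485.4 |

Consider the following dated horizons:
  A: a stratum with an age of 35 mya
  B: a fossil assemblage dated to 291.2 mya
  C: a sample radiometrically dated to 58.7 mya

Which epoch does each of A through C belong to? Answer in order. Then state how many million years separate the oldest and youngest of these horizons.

Match each age against the start–end ranges in the excerpt: A = 35 Ma → Eocene (56–33.9); B = 291.2 Ma → Cisuralian (298.9–273.01); C = 58.7 Ma → Paleocene (66–56).
The largest age is 291.2 Ma and the smallest is 35 Ma; their difference is 256.2 Myr.

A — Eocene; B — Cisuralian; C — Paleocene; span 256.2 million years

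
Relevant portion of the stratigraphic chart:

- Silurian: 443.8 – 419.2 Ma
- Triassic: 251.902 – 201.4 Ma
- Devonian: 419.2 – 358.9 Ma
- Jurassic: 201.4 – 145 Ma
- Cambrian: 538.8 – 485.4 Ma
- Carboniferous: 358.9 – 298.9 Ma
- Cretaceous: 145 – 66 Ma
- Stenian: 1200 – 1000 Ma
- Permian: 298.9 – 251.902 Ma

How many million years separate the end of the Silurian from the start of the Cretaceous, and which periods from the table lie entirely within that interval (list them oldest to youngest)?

End of Silurian = 419.2 Ma; start of Cretaceous = 145 Ma.
Gap = 419.2 − 145 = 274.2 Myr.
Periods wholly inside 419.2–145 Ma: Devonian (419.2–358.9), Carboniferous (358.9–298.9), Permian (298.9–251.902), Triassic (251.902–201.4), Jurassic (201.4–145).

274.2 million years; Devonian, Carboniferous, Permian, Triassic, Jurassic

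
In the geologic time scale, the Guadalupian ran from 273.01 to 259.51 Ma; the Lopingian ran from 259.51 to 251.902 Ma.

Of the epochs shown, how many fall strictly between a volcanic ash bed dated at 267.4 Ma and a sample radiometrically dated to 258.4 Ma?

0

Checking each listed span, none has both start < 267.4 Ma and end > 258.4 Ma — every epoch straddles one of the two dates or lies outside them — so the count is 0.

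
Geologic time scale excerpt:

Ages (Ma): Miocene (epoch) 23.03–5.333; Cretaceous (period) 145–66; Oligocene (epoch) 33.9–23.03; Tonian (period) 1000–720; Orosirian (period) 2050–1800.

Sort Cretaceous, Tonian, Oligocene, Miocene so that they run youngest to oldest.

Read off each span (Ma): Cretaceous 145–66; Tonian 1000–720; Oligocene 33.9–23.03; Miocene 23.03–5.333.
Larger Ma is older, so oldest→youngest is Tonian, Cretaceous, Oligocene, Miocene; reverse it for youngest→oldest.

Miocene, Oligocene, Cretaceous, Tonian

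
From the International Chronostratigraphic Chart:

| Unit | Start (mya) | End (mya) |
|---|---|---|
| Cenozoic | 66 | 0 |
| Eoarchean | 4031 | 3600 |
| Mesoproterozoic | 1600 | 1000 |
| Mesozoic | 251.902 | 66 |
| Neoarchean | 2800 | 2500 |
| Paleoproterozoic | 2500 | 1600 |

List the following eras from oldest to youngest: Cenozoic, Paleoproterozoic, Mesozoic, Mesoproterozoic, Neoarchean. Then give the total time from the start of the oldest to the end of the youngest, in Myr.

Neoarchean → Paleoproterozoic → Mesoproterozoic → Mesozoic → Cenozoic; total span 2800 Myr

Start ages (Ma): Neoarchean 2800, Paleoproterozoic 2500, Mesoproterozoic 1600, Mesozoic 251.902, Cenozoic 66.
Ordered oldest to youngest: Neoarchean, Paleoproterozoic, Mesoproterozoic, Mesozoic, Cenozoic.
Span = 2800 − 0 = 2800 Myr.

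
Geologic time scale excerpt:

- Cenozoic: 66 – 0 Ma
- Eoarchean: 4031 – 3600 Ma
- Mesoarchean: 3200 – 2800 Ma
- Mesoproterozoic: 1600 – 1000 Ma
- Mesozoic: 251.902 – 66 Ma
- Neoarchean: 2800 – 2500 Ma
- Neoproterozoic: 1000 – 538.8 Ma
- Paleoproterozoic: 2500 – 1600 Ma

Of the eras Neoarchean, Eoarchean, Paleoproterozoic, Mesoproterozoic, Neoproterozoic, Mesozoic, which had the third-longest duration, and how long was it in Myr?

Durations: Neoarchean 300; Eoarchean 431; Paleoproterozoic 900; Mesoproterozoic 600; Neoproterozoic 461.2; Mesozoic 185.902 Myr.
Sorted longest-first: Paleoproterozoic (900), Mesoproterozoic (600), Neoproterozoic (461.2), Eoarchean (431), Neoarchean (300), Mesozoic (185.902).
The third longest is Neoproterozoic at 461.2 Myr.

Neoproterozoic, 461.2 million years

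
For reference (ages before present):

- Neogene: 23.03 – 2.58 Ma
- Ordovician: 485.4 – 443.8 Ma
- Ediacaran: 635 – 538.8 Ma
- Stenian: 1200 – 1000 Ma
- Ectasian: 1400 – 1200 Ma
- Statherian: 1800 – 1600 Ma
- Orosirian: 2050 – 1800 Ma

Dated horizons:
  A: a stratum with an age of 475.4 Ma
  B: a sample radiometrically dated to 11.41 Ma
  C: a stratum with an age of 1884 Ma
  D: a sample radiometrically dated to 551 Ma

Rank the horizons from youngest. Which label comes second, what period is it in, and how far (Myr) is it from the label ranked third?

Smaller Ma means younger, so youngest first: B 11.41 < A 475.4 < D 551 < C 1884.
Counting 2 along gives A (475.4 Ma); the excerpt puts that inside the Ordovician, 485.4–443.8 Ma.
Next in line is D (551 Ma), and 551 − 475.4 = 75.6 Myr.

A, in the Ordovician; 75.6 million years to D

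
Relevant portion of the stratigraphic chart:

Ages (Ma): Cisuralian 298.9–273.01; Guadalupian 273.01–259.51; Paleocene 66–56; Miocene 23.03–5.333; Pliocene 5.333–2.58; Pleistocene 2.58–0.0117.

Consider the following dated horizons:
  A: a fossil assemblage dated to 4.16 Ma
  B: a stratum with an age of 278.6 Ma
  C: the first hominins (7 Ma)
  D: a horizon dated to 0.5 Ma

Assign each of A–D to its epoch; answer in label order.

Match each age against the start–end ranges in the excerpt: A = 4.16 Ma → Pliocene (5.333–2.58); B = 278.6 Ma → Cisuralian (298.9–273.01); C = 7 Ma → Miocene (23.03–5.333); D = 0.5 Ma → Pleistocene (2.58–0.0117).

A — Pliocene; B — Cisuralian; C — Miocene; D — Pleistocene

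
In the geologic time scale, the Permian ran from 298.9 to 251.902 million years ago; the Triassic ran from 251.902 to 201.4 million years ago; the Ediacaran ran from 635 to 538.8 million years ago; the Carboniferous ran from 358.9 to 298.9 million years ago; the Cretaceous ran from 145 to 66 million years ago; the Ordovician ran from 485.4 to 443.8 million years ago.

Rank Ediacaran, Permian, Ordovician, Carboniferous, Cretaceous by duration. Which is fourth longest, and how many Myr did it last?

Permian, 46.998 million years

Start − end for each: Ediacaran 635 − 538.8 = 96.2; Permian 298.9 − 251.902 = 46.998; Ordovician 485.4 − 443.8 = 41.6; Carboniferous 358.9 − 298.9 = 60; Cretaceous 145 − 66 = 79.
Ranking these from longest: Ediacaran > Cretaceous > Carboniferous > Permian > Ordovician.
Position 4 in that ranking is Permian, which lasted 46.998 Myr.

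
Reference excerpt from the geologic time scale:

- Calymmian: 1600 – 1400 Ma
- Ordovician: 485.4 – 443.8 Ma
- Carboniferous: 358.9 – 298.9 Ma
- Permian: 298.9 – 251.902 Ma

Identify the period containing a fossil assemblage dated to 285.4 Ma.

Permian

285.4 Ma lies between 298.9 and 251.902 Ma, so it falls in the Permian.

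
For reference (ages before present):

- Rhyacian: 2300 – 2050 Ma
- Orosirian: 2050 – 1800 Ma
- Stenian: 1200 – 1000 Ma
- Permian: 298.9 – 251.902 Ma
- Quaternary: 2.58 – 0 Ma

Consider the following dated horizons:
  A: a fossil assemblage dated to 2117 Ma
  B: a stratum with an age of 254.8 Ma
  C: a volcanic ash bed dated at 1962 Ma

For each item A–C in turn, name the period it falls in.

A — Rhyacian; B — Permian; C — Orosirian

Match each age against the start–end ranges in the excerpt: A = 2117 Ma → Rhyacian (2300–2050); B = 254.8 Ma → Permian (298.9–251.902); C = 1962 Ma → Orosirian (2050–1800).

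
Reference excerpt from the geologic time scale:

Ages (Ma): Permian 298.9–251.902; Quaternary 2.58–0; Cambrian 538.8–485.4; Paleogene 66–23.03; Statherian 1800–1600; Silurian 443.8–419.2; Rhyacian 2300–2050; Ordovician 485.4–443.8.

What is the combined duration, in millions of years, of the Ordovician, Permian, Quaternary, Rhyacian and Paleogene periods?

384.148 million years

Duration is start − end for each: (485.4 − 443.8) + (298.9 − 251.902) + (2.58 − 0) + (2300 − 2050) + (66 − 23.03).
That is 41.6 + 46.998 + 2.58 + 250 + 42.97, which totals 384.148 million years.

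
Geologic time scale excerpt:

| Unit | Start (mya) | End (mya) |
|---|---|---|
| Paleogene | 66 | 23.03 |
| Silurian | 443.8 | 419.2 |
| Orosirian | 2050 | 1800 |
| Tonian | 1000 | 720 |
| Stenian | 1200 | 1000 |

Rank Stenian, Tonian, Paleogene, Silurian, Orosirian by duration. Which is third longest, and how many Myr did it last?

Stenian, 200 million years

Durations: Stenian 200; Tonian 280; Paleogene 42.97; Silurian 24.6; Orosirian 250 Myr.
Sorted longest-first: Tonian (280), Orosirian (250), Stenian (200), Paleogene (42.97), Silurian (24.6).
The third longest is Stenian at 200 Myr.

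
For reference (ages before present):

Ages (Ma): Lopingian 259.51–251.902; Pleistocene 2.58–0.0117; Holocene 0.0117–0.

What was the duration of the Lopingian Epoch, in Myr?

7.608 million years

259.51 − 251.902 = 7.608 million years.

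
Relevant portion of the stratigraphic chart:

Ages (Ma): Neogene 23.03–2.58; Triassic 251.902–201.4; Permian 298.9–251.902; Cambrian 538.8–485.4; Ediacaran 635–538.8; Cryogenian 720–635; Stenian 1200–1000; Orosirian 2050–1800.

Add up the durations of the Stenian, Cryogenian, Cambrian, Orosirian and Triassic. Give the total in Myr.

638.902 million years

Each duration: Stenian = 200; Cryogenian = 85; Cambrian = 53.4; Orosirian = 250; Triassic = 50.502.
Sum: 200 + 85 + 53.4 + 250 + 50.502 = 638.902 Myr.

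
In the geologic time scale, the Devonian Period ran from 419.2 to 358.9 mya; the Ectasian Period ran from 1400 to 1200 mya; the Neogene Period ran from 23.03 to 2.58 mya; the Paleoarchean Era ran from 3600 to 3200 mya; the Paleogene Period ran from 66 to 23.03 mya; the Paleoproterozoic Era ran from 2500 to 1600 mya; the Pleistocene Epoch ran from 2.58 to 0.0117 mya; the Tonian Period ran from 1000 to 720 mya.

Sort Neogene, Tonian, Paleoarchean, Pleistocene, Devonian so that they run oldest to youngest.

Sorting by start age (descending Ma, since larger Ma = older): Paleoarchean start 3600, Tonian start 1000, Devonian start 419.2, Neogene start 23.03, Pleistocene start 2.58.

Paleoarchean → Tonian → Devonian → Neogene → Pleistocene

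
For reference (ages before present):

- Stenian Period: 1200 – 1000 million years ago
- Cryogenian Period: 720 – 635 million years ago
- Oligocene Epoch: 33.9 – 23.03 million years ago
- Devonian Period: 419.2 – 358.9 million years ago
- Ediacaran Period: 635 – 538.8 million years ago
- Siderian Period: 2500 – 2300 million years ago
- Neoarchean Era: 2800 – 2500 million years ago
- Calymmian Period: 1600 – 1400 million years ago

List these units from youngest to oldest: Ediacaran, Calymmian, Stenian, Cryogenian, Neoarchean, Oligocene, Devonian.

Oligocene → Devonian → Ediacaran → Cryogenian → Stenian → Calymmian → Neoarchean

The oldest of these is Neoarchean (starts 2800 Ma) and the youngest is Oligocene (ends 23.03 Ma).
In between, by decreasing start age: Calymmian (1600), Stenian (1200), Cryogenian (720), Ediacaran (635), Devonian (419.2).
Listing youngest first means reversing that sequence.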